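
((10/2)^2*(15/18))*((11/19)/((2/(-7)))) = -9625/228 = -42.21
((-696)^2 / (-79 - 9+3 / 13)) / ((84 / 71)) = -37259664 / 7987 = -4665.04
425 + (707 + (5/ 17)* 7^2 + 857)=2003.41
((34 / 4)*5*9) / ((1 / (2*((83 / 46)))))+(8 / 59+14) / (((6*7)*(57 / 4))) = 1494761371 / 1082886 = 1380.35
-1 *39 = -39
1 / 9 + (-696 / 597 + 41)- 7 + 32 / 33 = 668159 / 19701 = 33.91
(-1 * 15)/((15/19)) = -19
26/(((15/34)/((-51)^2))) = 153285.60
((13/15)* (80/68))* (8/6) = 208/153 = 1.36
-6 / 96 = -1 / 16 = -0.06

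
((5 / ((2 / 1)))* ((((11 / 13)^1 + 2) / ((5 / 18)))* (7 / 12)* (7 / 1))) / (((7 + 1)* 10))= 5439 / 4160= 1.31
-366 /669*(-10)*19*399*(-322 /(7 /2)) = -3815656.68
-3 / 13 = -0.23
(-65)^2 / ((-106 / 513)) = -2167425 / 106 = -20447.41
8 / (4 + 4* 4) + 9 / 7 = 59 / 35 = 1.69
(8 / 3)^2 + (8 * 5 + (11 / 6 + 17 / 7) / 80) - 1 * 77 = -300743 / 10080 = -29.84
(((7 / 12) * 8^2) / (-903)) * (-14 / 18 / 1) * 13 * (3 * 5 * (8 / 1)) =58240 / 1161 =50.16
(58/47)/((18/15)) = 145/141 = 1.03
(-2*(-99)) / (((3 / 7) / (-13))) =-6006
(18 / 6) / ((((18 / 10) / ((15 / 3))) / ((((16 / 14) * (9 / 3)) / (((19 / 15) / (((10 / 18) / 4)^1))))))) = 1250 / 399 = 3.13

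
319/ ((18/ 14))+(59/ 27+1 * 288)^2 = 61568098/ 729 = 84455.55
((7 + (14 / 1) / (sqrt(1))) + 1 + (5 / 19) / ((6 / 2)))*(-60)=-25180 / 19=-1325.26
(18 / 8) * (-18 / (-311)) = 81 / 622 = 0.13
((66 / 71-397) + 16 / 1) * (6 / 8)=-80955 / 284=-285.05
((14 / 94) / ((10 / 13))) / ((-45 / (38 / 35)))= -247 / 52875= -0.00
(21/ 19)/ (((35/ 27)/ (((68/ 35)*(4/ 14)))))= 11016/ 23275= 0.47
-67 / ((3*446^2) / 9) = -201 / 198916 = -0.00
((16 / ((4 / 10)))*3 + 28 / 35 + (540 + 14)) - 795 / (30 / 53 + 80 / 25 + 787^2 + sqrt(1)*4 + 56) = 184613325689 / 273582805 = 674.80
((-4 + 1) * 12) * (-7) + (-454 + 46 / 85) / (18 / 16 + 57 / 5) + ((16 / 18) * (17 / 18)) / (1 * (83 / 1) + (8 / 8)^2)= 1042155707 / 4829139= 215.81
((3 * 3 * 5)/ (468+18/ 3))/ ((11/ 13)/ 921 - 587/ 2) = -0.00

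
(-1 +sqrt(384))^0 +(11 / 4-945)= -3765 / 4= -941.25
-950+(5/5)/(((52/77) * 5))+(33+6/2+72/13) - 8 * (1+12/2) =-250683/260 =-964.17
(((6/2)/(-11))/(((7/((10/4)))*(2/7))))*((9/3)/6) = -15/88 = -0.17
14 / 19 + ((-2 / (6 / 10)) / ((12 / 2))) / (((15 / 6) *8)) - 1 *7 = -4303 / 684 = -6.29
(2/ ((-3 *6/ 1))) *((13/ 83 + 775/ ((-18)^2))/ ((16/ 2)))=-68537/ 1936224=-0.04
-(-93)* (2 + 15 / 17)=4557 / 17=268.06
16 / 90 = 8 / 45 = 0.18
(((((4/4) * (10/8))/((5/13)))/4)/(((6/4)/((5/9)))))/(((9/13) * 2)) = 845/3888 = 0.22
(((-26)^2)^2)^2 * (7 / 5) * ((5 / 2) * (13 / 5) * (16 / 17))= 152026103011328 / 85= 1788542388368.56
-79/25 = -3.16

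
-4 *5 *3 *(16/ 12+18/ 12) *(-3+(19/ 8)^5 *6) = -627227325/ 8192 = -76565.84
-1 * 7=-7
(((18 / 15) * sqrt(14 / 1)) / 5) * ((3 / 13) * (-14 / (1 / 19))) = -4788 * sqrt(14) / 325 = -55.12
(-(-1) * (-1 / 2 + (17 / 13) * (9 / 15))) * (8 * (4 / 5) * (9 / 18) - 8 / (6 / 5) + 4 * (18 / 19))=1702 / 18525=0.09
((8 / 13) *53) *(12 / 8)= 636 / 13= 48.92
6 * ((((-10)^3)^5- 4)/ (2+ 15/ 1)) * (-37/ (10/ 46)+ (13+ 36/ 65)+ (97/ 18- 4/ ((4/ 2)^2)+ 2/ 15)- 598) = 175529000000000702116/ 663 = 264749622926094573.33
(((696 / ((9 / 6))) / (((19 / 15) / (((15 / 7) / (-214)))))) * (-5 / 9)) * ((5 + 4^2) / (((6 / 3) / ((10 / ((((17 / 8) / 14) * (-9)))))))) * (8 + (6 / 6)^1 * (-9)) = 16240000 / 103683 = 156.63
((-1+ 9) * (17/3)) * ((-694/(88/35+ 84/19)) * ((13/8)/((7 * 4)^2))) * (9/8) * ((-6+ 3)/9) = 7285265/2066176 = 3.53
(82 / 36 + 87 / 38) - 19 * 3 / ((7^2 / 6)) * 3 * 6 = -1014407 / 8379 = -121.07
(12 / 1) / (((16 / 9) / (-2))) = -27 / 2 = -13.50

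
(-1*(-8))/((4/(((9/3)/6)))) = 1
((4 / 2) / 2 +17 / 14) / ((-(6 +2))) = -31 / 112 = -0.28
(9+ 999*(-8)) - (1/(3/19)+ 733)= -26167/3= -8722.33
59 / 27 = 2.19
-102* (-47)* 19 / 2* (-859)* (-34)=1330128858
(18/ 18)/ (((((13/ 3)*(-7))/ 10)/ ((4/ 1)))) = -120/ 91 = -1.32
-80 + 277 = 197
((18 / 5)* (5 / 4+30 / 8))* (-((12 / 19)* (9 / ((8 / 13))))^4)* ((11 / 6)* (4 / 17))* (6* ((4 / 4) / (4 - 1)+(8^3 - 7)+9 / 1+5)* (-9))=184828428904977 / 116603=1585108692.79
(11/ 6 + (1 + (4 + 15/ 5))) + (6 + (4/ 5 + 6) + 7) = 889/ 30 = 29.63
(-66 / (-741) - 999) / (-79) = 246731 / 19513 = 12.64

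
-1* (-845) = 845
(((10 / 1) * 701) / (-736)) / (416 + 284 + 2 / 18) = -31545 / 2318768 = -0.01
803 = 803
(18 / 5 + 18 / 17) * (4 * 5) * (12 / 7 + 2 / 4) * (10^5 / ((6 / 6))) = 2455200000 / 119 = 20631932.77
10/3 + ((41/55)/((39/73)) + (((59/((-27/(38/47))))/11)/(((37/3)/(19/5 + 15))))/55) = 61864723/13095225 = 4.72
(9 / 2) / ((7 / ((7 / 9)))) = 1 / 2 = 0.50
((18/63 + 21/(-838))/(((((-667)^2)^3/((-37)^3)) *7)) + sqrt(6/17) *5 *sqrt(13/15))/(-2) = 77448437/7231445172708873011756 - sqrt(2210)/34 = -1.38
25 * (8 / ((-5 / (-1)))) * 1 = 40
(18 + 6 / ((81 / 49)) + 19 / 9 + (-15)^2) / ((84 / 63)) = 186.56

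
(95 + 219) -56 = 258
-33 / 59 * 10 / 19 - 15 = -17145 / 1121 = -15.29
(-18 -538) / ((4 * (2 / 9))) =-1251 / 2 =-625.50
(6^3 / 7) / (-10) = -108 / 35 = -3.09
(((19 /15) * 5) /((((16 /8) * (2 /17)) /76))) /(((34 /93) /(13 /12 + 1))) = 279775 /24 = 11657.29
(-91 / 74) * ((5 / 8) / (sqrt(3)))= -455 * sqrt(3) / 1776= -0.44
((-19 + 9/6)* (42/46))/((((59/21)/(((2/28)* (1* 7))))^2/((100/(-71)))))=8103375/11368946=0.71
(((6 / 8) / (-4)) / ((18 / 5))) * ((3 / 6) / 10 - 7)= 139 / 384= 0.36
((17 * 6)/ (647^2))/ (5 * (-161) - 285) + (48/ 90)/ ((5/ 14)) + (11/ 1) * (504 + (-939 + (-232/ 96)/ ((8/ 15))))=-529291090388101/ 109508114400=-4833.35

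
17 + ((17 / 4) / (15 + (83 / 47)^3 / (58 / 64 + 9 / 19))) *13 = 19.91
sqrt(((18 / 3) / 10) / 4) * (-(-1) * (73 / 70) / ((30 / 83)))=6059 * sqrt(15) / 21000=1.12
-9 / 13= -0.69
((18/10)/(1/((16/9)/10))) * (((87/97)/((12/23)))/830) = 667/1006375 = 0.00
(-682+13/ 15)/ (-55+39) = 10217/ 240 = 42.57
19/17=1.12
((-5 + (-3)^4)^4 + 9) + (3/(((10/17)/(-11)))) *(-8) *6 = 166824389/5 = 33364877.80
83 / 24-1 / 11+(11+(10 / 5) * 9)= 32.37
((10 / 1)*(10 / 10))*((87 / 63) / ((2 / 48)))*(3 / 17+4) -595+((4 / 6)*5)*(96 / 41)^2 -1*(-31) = 167728004 / 200039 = 838.48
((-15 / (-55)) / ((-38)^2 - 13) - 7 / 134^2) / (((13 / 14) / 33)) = -131411 / 18557526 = -0.01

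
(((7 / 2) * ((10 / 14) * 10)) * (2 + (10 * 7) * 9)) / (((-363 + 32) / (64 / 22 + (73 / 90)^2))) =-50215402 / 294921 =-170.27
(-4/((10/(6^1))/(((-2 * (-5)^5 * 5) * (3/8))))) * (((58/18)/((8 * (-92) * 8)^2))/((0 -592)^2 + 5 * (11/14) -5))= -21875/2932768145408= -0.00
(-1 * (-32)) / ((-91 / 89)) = -2848 / 91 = -31.30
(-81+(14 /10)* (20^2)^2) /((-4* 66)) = -223919 /264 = -848.18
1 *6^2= 36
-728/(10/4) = -1456/5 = -291.20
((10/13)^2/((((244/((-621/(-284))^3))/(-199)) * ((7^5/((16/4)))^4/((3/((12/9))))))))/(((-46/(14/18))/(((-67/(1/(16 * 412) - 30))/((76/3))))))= 8579526474475800/158031697219662894181417417669297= 0.00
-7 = -7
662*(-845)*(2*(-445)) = 497857100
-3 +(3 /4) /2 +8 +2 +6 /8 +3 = 89 /8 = 11.12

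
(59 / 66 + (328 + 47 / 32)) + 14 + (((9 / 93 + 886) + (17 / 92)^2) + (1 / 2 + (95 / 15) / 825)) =1598825453717 / 1298800800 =1231.00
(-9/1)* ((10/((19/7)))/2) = -315/19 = -16.58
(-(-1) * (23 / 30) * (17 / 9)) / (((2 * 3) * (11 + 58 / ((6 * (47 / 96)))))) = 1081 / 137700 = 0.01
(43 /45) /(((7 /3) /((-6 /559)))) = -2 /455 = -0.00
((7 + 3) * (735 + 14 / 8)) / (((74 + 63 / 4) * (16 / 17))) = 250495 / 2872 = 87.22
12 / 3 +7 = 11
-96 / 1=-96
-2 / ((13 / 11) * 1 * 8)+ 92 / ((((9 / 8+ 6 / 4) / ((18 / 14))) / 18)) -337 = 1207473 / 2548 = 473.89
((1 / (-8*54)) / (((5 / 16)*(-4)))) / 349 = 1 / 188460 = 0.00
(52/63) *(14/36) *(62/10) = 806/405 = 1.99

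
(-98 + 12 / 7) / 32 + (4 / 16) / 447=-150611 / 50064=-3.01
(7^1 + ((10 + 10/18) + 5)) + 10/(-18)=22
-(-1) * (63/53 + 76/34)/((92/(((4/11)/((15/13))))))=8021/683859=0.01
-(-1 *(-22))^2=-484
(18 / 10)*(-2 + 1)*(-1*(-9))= -81 / 5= -16.20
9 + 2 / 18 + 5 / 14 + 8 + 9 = 3335 / 126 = 26.47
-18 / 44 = -9 / 22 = -0.41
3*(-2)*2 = -12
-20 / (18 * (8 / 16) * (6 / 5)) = -1.85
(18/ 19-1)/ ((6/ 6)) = -0.05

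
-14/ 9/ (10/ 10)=-14/ 9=-1.56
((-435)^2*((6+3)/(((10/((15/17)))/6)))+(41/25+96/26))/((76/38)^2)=2490688793/11050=225401.70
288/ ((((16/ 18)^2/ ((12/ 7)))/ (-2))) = -8748/ 7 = -1249.71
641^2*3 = 1232643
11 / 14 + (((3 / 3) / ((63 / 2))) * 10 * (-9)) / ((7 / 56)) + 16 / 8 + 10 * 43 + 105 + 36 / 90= 36073 / 70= 515.33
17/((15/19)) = 323/15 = 21.53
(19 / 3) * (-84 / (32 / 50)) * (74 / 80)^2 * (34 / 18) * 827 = -2559820543 / 2304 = -1111033.22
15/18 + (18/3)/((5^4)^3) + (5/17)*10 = 93994141237/24902343750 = 3.77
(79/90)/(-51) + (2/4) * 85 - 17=58483/2295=25.48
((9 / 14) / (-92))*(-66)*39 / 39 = 297 / 644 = 0.46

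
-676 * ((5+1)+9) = -10140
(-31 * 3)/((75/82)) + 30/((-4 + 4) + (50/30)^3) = -476/5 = -95.20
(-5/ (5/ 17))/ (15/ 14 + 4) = -238/ 71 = -3.35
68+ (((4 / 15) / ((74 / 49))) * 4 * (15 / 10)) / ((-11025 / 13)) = 2830448 / 41625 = 68.00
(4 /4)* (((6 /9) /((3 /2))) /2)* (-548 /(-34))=548 /153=3.58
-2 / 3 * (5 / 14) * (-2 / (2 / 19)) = 95 / 21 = 4.52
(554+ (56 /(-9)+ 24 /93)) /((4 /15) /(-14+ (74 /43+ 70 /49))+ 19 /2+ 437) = 2496889660 /2034173283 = 1.23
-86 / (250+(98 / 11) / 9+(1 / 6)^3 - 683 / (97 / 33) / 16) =-39641184 / 109000339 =-0.36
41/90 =0.46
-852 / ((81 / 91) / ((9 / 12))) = -6461 / 9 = -717.89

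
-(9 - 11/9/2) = -151/18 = -8.39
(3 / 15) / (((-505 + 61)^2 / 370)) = 1 / 2664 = 0.00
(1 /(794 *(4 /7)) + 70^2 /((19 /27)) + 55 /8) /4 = 210299899 /120688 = 1742.51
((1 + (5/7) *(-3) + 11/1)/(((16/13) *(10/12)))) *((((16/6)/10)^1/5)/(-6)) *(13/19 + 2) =-15249/66500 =-0.23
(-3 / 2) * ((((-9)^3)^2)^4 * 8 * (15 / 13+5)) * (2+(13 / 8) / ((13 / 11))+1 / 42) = -1821865559875768125279165240 / 91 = -20020500657975473904166650.00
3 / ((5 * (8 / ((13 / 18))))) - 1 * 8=-1907 / 240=-7.95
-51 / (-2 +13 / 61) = 3111 / 109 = 28.54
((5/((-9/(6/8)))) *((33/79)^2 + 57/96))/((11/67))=-51398045/26361984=-1.95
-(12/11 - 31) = 329/11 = 29.91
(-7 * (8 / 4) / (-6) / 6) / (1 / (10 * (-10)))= -350 / 9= -38.89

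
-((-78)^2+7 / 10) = -60847 / 10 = -6084.70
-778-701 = -1479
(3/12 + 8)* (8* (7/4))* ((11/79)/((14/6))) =1089/158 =6.89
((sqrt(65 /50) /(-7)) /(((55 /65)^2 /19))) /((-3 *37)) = 3211 *sqrt(130) /940170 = 0.04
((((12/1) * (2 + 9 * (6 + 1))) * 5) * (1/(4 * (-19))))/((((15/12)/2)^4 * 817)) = -0.41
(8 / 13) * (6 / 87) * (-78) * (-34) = 3264 / 29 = 112.55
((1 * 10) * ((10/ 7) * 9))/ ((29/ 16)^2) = 39.14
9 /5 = 1.80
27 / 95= 0.28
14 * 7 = 98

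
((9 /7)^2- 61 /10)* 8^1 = -8716 /245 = -35.58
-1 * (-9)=9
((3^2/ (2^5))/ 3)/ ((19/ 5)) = 15/ 608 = 0.02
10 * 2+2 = 22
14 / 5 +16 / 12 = 62 / 15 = 4.13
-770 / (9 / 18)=-1540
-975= -975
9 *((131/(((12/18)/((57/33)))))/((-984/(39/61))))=-873639/440176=-1.98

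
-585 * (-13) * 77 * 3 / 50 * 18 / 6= 1054053 / 10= 105405.30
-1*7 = -7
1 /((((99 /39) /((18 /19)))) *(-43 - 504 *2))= -78 /219659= -0.00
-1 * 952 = -952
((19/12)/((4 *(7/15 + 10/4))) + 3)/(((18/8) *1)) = 2231/1602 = 1.39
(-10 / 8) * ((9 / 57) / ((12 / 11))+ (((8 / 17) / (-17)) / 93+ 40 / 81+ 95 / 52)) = -2209336205 / 716970852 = -3.08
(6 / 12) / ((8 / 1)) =1 / 16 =0.06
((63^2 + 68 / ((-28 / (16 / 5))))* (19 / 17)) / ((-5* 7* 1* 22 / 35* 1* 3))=-2634217 / 39270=-67.08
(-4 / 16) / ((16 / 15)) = -15 / 64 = -0.23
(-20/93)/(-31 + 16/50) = 500/71331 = 0.01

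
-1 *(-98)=98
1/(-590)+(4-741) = -737.00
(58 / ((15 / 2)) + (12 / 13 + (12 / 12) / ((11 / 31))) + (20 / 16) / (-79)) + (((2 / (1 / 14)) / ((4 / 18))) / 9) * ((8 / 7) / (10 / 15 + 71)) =340487341 / 29146260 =11.68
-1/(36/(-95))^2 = -9025/1296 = -6.96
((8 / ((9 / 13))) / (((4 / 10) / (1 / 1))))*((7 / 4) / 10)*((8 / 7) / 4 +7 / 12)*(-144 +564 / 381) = -4294225 / 6858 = -626.16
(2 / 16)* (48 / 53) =6 / 53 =0.11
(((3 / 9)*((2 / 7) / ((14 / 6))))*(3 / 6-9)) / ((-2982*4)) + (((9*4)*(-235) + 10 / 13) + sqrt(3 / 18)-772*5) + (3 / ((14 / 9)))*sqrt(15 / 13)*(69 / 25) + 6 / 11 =-1029589507553 / 83579496 + sqrt(6) / 6 + 1863*sqrt(195) / 4550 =-12312.56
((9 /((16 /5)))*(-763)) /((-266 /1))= 4905 /608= 8.07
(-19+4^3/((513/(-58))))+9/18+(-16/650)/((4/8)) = -8598041/333450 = -25.79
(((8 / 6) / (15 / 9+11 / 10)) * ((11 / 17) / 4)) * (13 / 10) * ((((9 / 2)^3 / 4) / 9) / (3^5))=143 / 135456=0.00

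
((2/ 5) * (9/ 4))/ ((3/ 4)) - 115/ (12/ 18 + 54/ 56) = -47478/ 685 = -69.31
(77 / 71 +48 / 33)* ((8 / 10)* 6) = 47592 / 3905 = 12.19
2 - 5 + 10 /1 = 7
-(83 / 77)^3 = -571787 / 456533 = -1.25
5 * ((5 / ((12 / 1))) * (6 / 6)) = 25 / 12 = 2.08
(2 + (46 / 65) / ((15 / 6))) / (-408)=-371 / 66300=-0.01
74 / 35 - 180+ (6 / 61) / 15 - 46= -477982 / 2135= -223.88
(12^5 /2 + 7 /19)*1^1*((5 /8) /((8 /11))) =130015105 /1216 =106920.32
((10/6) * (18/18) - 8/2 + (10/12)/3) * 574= -10619/9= -1179.89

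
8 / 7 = 1.14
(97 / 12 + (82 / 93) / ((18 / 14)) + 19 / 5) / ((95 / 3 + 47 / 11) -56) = -2314477 / 3693960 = -0.63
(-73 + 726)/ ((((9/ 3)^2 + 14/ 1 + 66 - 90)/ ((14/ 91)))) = -1306/ 13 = -100.46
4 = 4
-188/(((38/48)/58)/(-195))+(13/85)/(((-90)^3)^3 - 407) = 1680479452195878565407758153/625684089735000657305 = 2685827.37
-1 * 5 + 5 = 0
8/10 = 4/5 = 0.80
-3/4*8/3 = -2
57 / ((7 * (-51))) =-19 / 119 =-0.16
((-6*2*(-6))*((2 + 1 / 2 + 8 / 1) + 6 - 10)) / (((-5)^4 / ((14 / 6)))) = 1092 / 625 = 1.75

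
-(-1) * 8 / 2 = 4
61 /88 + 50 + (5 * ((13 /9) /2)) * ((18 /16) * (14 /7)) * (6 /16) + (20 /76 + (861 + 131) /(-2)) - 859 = -17402133 /13376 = -1301.00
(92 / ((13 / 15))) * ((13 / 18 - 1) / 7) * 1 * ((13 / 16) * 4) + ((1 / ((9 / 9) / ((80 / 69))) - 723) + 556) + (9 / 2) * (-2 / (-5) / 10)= -721888 / 4025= -179.35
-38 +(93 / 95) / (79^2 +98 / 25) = -37573447 / 988779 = -38.00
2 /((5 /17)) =6.80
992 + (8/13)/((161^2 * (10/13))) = 128568164/129605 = 992.00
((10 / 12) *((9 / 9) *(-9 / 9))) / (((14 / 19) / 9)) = -285 / 28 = -10.18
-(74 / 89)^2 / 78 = -2738 / 308919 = -0.01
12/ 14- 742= -5188/ 7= -741.14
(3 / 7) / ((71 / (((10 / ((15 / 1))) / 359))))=0.00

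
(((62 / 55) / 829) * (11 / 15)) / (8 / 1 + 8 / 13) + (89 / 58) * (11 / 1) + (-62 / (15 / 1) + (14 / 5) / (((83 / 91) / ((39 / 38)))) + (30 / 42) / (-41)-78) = -405558446939741 / 6528559535400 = -62.12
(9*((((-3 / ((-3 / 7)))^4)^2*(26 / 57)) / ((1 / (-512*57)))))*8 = -5525354225664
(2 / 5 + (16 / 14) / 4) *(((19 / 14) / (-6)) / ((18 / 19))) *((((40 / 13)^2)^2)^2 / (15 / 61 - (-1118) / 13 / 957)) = -9207413473280000000 / 2350403265761187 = -3917.38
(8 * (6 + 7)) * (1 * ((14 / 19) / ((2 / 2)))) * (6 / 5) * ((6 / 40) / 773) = 6552 / 367175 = 0.02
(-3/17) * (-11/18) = 11/102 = 0.11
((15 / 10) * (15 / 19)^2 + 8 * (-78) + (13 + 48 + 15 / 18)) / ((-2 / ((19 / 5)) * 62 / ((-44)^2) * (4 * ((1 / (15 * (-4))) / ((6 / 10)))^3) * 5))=-1143779522688 / 14725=-77676028.71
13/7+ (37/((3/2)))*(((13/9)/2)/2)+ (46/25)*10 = 55121/1890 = 29.16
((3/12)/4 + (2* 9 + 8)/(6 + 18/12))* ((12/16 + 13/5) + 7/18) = 570031/43200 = 13.20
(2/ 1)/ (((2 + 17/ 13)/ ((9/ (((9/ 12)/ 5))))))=1560/ 43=36.28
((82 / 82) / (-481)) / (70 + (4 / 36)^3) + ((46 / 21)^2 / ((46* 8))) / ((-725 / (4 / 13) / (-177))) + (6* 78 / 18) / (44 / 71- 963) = -4659335013556934 / 178747329181027425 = -0.03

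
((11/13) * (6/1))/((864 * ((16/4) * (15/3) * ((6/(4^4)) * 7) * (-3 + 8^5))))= 22/402518025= 0.00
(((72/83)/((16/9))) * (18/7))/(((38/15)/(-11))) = -120285/22078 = -5.45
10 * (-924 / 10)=-924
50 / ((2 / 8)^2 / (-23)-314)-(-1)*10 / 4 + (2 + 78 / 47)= 65175587 / 10861982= 6.00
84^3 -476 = 592228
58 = 58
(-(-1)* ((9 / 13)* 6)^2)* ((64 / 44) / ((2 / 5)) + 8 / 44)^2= 5143824 / 20449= 251.54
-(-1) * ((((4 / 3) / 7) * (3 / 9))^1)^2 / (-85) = -0.00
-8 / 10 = -4 / 5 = -0.80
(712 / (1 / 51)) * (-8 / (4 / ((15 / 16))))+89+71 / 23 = -67992.91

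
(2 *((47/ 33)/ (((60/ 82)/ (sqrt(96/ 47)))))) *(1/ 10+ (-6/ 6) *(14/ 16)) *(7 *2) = -8897 *sqrt(282)/ 2475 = -60.37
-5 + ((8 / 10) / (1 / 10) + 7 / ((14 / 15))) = 10.50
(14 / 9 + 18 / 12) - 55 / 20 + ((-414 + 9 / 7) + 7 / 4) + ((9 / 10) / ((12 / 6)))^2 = -10343497 / 25200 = -410.46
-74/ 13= -5.69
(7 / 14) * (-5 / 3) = -5 / 6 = -0.83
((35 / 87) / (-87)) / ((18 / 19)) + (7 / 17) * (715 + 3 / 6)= 341178376 / 1158057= 294.61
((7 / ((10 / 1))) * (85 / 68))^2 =49 / 64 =0.77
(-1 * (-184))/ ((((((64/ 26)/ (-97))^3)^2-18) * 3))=-369894902852819423612/ 108556112792151609411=-3.41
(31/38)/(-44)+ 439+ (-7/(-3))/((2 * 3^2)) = 439.11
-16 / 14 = -8 / 7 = -1.14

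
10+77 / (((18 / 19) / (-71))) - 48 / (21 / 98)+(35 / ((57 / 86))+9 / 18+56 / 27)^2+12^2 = -2919762065 / 1052676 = -2773.66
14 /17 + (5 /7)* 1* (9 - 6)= 353 /119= 2.97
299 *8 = 2392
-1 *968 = -968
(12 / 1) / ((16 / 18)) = 27 / 2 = 13.50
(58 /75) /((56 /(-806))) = -11687 /1050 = -11.13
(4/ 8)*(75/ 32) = 75/ 64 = 1.17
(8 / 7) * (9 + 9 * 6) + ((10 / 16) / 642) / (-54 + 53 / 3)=13435771 / 186608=72.00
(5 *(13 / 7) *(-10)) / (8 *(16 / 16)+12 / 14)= -325 / 31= -10.48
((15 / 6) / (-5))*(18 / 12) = -3 / 4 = -0.75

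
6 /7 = 0.86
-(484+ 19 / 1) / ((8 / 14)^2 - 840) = 24647 / 41144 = 0.60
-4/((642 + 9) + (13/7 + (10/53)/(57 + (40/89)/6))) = -807667/131823460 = -0.01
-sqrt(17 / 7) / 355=-sqrt(119) / 2485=-0.00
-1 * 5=-5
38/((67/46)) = 1748/67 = 26.09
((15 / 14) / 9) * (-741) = -1235 / 14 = -88.21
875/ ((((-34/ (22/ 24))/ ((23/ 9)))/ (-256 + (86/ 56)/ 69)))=680004875/ 44064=15432.21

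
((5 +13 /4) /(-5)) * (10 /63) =-11 /42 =-0.26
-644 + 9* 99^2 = 87565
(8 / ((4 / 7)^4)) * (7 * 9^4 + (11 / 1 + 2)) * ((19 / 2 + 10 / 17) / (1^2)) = 9458391355 / 272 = 34773497.63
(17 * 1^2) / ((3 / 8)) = 136 / 3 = 45.33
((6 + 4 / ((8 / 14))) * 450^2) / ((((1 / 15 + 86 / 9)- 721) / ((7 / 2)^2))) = -1451165625 / 32012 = -45331.93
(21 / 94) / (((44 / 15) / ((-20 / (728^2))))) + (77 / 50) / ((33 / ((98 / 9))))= 26852017469 / 52843190400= 0.51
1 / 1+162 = 163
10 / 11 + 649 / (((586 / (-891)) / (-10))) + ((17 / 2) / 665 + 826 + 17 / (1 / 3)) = 46062936971 / 4286590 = 10745.82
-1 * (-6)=6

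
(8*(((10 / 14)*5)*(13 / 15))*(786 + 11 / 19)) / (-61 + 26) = -31720 / 57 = -556.49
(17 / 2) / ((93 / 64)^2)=34816 / 8649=4.03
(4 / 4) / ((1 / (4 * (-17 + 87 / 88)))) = -1409 / 22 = -64.05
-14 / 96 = -7 / 48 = -0.15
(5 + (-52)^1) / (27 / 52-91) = 2444 / 4705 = 0.52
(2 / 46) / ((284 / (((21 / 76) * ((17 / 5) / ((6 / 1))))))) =119 / 4964320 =0.00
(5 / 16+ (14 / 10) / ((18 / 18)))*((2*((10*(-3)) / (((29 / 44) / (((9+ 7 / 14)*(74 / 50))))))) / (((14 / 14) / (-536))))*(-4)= -3407097936 / 725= -4699445.43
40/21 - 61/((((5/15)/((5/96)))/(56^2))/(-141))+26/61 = 5398764676/1281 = 4214492.33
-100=-100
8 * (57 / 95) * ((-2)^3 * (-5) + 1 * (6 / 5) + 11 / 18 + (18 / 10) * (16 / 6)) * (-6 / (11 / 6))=-40272 / 55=-732.22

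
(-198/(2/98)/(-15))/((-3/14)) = -15092/5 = -3018.40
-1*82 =-82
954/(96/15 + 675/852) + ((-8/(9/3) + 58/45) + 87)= 100311289/459585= 218.26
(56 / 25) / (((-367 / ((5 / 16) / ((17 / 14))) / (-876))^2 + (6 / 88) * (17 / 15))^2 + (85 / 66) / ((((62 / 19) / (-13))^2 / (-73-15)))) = -14385514388299304342400 / 11503919158714182939464519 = -0.00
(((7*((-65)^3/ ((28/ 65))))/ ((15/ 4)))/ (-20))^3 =364032580038765625/ 1728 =210667002337248.63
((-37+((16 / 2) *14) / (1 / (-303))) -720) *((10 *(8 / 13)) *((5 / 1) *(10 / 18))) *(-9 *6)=416316000 / 13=32024307.69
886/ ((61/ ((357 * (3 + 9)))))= 62223.34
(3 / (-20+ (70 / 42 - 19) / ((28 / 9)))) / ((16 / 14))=-147 / 1432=-0.10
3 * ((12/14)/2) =9/7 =1.29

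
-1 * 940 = -940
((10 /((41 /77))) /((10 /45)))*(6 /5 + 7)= 693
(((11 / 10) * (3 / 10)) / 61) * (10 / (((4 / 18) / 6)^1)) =891 / 610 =1.46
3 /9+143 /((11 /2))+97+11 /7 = 2623 /21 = 124.90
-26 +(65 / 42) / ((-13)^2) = -14191 / 546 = -25.99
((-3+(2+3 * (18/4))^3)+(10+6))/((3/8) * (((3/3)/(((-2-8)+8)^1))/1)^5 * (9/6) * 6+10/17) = 16262880/2101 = 7740.54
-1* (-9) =9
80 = 80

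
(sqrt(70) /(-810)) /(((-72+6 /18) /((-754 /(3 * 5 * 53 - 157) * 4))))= -26 * sqrt(70) /319275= -0.00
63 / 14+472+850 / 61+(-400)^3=-63999509.57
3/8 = 0.38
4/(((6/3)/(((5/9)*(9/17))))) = 0.59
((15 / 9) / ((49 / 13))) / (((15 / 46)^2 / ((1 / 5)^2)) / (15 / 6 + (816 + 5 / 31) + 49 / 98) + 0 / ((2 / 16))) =698538152 / 5126625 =136.26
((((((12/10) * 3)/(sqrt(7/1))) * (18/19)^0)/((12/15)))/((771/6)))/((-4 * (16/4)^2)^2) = 9 * sqrt(7)/7368704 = 0.00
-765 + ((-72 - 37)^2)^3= 1677100110076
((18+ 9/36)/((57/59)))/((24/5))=21535/5472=3.94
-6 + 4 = -2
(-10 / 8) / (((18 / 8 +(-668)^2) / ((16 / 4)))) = -4 / 356981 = -0.00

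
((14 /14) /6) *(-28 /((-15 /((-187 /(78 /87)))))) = -64.89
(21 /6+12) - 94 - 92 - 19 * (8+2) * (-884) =335579 /2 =167789.50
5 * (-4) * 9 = -180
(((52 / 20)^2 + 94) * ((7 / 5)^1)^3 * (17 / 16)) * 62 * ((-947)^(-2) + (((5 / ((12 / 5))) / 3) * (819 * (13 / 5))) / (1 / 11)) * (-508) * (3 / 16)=-28219240525.50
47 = 47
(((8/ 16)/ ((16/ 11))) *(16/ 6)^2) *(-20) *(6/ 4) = -220/ 3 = -73.33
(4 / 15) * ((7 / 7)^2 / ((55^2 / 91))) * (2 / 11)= 728 / 499125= 0.00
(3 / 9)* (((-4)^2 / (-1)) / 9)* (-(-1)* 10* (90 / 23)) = -1600 / 69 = -23.19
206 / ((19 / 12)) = 2472 / 19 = 130.11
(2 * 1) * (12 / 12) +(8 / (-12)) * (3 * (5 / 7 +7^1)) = -94 / 7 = -13.43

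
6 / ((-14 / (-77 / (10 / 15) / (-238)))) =-99 / 476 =-0.21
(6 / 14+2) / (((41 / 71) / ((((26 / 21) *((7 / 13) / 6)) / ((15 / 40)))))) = 9656 / 7749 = 1.25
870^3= 658503000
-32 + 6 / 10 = -157 / 5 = -31.40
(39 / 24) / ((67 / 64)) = 104 / 67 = 1.55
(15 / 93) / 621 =5 / 19251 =0.00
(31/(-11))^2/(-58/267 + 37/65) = 16678155/739189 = 22.56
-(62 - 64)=2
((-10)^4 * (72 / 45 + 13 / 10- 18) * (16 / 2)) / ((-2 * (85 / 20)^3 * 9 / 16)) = 618496000 / 44217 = 13987.74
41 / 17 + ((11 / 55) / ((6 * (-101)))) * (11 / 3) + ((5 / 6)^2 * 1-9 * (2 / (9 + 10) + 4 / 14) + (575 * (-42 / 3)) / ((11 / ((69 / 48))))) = -317232527443 / 301436520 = -1052.40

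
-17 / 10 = -1.70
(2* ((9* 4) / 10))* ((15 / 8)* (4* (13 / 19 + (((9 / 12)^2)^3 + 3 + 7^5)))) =35323790553 / 38912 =907786.56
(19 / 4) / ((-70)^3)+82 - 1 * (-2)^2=107015981 / 1372000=78.00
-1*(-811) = 811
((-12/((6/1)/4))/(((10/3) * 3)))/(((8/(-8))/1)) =4/5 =0.80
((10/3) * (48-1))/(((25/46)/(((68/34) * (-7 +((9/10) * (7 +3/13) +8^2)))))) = 11899648/325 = 36614.30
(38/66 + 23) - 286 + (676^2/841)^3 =3149150418665551948/19629169593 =160432177.42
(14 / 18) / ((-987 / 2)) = -2 / 1269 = -0.00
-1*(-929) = 929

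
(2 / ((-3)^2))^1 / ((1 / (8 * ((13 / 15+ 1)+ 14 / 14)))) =688 / 135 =5.10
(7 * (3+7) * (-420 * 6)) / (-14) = 12600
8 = 8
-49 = -49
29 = 29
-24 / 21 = -8 / 7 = -1.14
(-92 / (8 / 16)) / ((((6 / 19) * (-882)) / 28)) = 3496 / 189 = 18.50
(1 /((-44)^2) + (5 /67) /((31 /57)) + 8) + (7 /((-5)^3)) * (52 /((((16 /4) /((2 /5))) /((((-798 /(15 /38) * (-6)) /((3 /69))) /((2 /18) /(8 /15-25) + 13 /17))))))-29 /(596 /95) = -711714459556694384707 /6659812539050000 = -106867.04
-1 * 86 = -86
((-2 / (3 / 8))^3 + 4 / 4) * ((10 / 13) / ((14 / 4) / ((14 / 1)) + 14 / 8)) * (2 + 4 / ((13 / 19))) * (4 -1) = -53210 / 39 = -1364.36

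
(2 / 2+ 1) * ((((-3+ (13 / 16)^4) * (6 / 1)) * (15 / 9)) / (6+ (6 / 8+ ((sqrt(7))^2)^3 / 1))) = -840235 / 5730304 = -0.15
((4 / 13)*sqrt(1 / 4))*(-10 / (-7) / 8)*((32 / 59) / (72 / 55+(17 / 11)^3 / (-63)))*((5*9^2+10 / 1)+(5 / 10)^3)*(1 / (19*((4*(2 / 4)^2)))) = 1989112950 / 7640492743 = 0.26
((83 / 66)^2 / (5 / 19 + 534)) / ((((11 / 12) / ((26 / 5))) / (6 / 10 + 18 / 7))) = 125917142 / 2364421675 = 0.05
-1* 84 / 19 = -84 / 19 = -4.42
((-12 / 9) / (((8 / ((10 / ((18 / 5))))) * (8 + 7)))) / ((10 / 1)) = -1 / 324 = -0.00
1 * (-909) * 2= -1818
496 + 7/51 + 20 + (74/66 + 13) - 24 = 284011/561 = 506.26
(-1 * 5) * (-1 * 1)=5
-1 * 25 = -25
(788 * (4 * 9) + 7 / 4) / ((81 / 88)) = 2496538 / 81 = 30821.46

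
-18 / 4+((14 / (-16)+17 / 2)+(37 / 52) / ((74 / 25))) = 3.37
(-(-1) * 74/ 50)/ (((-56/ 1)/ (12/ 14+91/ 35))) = -4477/ 49000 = -0.09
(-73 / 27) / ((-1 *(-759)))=-73 / 20493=-0.00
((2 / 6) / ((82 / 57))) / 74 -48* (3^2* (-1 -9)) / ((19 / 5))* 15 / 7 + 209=2134706723 / 807044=2645.09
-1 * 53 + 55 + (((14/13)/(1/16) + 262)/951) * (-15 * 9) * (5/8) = -375407/16484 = -22.77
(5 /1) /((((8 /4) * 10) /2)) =1 /2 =0.50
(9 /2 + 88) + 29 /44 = 4099 /44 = 93.16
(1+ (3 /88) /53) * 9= 42003 /4664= 9.01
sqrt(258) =16.06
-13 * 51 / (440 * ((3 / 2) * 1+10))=-663 / 5060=-0.13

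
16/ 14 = 8/ 7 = 1.14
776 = 776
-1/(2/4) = -2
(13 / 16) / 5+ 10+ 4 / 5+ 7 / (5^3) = 11.02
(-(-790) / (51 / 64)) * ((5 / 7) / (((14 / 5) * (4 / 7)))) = 158000 / 357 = 442.58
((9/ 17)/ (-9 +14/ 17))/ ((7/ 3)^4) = -729/ 333739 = -0.00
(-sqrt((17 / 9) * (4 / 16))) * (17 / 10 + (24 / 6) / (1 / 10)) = -139 * sqrt(17) / 20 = -28.66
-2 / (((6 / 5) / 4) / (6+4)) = -200 / 3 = -66.67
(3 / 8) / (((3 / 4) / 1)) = 1 / 2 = 0.50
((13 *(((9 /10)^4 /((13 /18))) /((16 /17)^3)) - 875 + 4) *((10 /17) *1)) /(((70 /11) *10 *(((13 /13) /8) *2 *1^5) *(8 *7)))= -0.57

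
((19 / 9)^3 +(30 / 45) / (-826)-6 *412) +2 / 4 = -1482558563 / 602154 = -2462.09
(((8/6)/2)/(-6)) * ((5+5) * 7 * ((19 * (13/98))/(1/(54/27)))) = -2470/63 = -39.21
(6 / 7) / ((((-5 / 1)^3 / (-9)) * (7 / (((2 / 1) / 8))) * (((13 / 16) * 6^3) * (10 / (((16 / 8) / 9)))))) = 1 / 3583125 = 0.00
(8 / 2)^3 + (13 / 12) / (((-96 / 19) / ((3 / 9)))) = 220937 / 3456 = 63.93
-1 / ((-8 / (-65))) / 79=-65 / 632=-0.10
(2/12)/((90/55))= 11/108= 0.10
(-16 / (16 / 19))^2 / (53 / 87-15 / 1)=-31407 / 1252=-25.09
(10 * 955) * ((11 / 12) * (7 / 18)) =367675 / 108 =3404.40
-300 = -300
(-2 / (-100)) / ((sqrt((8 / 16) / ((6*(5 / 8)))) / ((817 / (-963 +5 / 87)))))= -71079*sqrt(30) / 8377600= -0.05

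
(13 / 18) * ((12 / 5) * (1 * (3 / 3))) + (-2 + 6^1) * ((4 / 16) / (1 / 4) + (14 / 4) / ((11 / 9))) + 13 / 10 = 6101 / 330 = 18.49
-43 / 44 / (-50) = 43 / 2200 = 0.02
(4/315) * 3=4/105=0.04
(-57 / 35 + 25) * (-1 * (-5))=818 / 7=116.86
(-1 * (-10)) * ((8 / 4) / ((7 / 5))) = 100 / 7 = 14.29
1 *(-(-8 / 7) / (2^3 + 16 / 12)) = 0.12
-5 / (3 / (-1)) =5 / 3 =1.67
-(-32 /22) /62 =8 /341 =0.02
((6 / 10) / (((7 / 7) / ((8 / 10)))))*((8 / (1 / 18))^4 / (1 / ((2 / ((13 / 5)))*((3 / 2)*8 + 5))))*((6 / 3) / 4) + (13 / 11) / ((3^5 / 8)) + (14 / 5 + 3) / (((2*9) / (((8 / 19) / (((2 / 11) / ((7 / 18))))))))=1349481015.47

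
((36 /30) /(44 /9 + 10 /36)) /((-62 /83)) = -1494 /4805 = -0.31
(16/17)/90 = 8/765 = 0.01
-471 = -471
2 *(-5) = -10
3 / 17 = 0.18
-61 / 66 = -0.92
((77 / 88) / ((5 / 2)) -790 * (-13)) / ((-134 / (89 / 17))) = -18281223 / 45560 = -401.26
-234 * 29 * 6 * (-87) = 3542292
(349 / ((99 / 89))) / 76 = 31061 / 7524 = 4.13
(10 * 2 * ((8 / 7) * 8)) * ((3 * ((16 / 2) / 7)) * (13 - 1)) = 368640 / 49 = 7523.27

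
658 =658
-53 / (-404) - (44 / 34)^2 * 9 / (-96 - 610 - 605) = 7280137 / 51022372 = 0.14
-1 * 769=-769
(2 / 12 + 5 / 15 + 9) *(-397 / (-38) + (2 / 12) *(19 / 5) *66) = 9927 / 20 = 496.35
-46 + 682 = 636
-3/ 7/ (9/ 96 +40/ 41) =-3936/ 9821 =-0.40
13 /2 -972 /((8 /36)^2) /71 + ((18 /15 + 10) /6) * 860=568543 /426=1334.61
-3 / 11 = -0.27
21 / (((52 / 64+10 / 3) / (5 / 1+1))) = 6048 / 199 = 30.39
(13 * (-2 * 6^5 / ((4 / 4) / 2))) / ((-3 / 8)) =1078272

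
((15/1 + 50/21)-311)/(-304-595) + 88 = 88.33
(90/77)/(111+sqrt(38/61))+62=3588475672/57868811-90 * sqrt(2318)/57868811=62.01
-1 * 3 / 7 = -0.43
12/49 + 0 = 12/49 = 0.24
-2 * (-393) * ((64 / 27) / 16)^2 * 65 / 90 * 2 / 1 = 54496 / 2187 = 24.92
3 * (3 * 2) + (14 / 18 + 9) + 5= 295 / 9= 32.78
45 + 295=340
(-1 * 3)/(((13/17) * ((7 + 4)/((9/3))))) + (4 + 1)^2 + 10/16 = 28091/1144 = 24.56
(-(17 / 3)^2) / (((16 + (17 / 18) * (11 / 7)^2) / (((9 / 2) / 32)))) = -127449 / 517408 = -0.25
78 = 78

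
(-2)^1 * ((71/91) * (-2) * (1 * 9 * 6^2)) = 1011.16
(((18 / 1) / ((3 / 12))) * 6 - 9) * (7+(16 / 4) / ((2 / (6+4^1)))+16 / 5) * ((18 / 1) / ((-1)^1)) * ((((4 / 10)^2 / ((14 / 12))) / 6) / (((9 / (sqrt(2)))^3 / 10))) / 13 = -227104 * sqrt(2) / 20475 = -15.69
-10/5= -2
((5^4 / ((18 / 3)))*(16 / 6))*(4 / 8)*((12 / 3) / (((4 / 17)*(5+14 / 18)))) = 10625 / 26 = 408.65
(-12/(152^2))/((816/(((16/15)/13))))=-1/19147440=-0.00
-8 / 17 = -0.47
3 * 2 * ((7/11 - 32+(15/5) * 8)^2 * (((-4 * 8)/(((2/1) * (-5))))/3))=209952/605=347.03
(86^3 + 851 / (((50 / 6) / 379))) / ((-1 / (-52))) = 877187324 / 25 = 35087492.96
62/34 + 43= 762/17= 44.82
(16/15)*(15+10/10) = 256/15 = 17.07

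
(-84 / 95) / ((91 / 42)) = -504 / 1235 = -0.41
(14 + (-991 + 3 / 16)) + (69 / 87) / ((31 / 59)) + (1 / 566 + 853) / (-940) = -976.21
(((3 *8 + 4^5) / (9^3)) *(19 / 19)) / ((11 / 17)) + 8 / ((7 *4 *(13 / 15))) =1861826 / 729729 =2.55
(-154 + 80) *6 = -444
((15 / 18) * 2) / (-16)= -5 / 48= -0.10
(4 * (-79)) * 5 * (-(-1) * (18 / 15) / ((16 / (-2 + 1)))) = 237 / 2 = 118.50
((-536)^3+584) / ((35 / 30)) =-923940432 / 7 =-131991490.29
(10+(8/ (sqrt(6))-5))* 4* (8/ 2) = 64* sqrt(6)/ 3+80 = 132.26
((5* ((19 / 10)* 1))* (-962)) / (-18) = 9139 / 18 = 507.72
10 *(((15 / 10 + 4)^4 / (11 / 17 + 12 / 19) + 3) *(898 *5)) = 53306032075 / 1652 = 32267573.90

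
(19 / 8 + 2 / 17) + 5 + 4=1563 / 136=11.49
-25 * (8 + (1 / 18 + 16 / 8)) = -4525 / 18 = -251.39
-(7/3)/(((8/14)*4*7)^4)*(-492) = 287/16384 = 0.02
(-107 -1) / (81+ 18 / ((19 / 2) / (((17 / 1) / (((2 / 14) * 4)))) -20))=-3513 / 2605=-1.35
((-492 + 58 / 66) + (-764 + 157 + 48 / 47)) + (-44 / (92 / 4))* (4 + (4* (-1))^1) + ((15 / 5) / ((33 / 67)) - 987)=-3222992 / 1551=-2078.01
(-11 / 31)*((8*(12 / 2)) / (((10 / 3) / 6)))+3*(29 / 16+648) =4758573 / 2480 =1918.78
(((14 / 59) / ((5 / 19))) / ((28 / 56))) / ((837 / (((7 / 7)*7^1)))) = 3724 / 246915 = 0.02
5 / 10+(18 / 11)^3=4.88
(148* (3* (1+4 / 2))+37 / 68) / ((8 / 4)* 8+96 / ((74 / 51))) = 3352681 / 206720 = 16.22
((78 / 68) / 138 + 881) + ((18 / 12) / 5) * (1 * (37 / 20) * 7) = 69198657 / 78200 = 884.89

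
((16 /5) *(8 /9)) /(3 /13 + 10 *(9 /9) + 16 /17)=28288 /111105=0.25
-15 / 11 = -1.36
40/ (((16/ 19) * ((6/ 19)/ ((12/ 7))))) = 1805/ 7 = 257.86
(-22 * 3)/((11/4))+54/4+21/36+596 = 7033/12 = 586.08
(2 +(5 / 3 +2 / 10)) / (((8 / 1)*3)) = 29 / 180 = 0.16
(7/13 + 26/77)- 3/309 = 89330/103103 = 0.87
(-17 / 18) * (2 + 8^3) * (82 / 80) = -179129 / 360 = -497.58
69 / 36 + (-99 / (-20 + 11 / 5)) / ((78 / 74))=99871 / 13884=7.19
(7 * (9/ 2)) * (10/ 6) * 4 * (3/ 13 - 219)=-597240/ 13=-45941.54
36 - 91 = -55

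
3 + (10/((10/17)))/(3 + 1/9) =237/28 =8.46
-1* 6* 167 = -1002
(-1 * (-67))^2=4489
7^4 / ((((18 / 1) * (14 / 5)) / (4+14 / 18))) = 73745 / 324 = 227.61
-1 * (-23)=23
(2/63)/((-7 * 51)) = -2/22491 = -0.00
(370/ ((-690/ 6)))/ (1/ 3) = -9.65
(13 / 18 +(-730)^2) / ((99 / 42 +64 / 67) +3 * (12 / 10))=77093.81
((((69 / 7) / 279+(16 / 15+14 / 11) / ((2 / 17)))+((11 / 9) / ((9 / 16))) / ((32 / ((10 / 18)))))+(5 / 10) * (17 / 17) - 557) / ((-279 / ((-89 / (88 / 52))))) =-5401160886953 / 53404374870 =-101.14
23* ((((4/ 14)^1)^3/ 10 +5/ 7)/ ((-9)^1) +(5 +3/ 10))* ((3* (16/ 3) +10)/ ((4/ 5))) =48184747/ 12348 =3902.23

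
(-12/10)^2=36/25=1.44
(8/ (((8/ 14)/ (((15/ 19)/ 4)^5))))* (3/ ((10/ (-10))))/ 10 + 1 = 2532336001/ 2535525376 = 1.00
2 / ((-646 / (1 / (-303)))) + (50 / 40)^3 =12233689 / 6263616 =1.95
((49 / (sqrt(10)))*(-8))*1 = -196*sqrt(10) / 5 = -123.96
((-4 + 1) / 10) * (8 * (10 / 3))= -8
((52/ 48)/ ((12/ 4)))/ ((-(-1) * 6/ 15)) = 65/ 72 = 0.90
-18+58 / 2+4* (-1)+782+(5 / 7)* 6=5553 / 7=793.29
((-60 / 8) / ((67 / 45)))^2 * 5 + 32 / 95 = 216996467 / 1705820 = 127.21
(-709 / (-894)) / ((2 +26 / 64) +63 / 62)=351664 / 1517565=0.23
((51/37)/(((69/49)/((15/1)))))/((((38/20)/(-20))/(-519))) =1296981000/16169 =80214.05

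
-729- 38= -767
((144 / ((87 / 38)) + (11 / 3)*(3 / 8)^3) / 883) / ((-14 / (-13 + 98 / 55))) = 577980303 / 10095303680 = 0.06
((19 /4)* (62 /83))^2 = 346921 /27556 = 12.59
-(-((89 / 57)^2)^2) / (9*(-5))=-62742241 / 475020045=-0.13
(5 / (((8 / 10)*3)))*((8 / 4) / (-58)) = -25 / 348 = -0.07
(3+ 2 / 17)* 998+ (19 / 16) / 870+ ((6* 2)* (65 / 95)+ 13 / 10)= 2806434421 / 899232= 3120.92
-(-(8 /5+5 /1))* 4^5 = 6758.40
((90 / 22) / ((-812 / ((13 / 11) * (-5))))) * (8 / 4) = 2925 / 49126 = 0.06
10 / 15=2 / 3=0.67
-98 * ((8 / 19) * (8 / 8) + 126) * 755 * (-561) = 5247534356.84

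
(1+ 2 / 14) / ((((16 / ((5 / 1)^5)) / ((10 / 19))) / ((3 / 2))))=46875 / 266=176.22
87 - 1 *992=-905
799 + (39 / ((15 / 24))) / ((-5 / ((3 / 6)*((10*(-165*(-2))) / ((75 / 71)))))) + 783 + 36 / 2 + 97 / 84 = -37574471 / 2100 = -17892.61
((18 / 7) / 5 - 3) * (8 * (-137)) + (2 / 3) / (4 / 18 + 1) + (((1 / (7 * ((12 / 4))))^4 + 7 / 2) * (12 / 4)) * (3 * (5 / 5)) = 6551907563 / 2376990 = 2756.39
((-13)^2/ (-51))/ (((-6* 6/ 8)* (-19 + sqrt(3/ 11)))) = -35321/ 910656 - 169* sqrt(33)/ 910656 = -0.04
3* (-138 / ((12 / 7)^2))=-1127 / 8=-140.88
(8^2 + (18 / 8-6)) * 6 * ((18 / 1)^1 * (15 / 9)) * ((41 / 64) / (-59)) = -444645 / 3776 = -117.76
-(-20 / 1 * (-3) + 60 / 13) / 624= -35 / 338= -0.10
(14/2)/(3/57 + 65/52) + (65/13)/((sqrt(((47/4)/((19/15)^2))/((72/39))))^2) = 2006476/302445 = 6.63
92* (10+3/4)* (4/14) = 1978/7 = 282.57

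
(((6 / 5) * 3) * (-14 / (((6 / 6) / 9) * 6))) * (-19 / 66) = 1197 / 55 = 21.76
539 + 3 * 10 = 569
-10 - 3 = -13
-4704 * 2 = -9408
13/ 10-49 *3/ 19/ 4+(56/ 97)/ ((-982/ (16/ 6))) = -0.64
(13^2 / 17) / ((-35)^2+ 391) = 169 / 27472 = 0.01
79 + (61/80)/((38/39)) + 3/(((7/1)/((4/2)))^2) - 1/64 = 23837127/297920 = 80.01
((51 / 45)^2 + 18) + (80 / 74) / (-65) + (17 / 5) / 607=1266120178 / 65692575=19.27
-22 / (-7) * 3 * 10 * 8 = 5280 / 7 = 754.29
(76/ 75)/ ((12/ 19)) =361/ 225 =1.60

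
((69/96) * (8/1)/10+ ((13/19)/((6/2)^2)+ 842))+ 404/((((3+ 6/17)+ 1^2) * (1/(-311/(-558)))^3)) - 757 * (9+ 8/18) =-3841745723220679/610700008680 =-6290.72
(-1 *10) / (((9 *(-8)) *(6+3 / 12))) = 1 / 45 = 0.02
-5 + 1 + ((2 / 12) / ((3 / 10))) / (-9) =-329 / 81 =-4.06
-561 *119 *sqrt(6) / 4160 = -66759 *sqrt(6) / 4160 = -39.31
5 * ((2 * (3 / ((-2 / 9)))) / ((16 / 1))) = -135 / 16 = -8.44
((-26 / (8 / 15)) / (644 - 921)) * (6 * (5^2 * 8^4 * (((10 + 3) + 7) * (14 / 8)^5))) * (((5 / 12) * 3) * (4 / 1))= 49160475000 / 277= 177474638.99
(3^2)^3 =729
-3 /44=-0.07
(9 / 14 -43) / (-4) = 10.59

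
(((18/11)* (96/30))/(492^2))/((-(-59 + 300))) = -0.00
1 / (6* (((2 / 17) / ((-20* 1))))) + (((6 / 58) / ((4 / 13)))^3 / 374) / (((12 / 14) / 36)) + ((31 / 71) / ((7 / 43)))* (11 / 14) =-79882605316753 / 3046430380224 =-26.22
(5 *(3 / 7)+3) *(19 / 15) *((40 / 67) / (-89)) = -1824 / 41741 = -0.04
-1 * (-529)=529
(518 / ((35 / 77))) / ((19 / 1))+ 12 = 6838 / 95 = 71.98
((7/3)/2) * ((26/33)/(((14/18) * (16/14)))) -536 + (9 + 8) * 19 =-18653/88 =-211.97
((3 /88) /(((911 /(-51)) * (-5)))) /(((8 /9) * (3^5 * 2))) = 17 /19240320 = 0.00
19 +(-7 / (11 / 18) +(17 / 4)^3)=84.31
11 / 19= 0.58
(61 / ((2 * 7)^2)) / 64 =61 / 12544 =0.00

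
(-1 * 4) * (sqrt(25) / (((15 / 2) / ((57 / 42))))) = -76 / 21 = -3.62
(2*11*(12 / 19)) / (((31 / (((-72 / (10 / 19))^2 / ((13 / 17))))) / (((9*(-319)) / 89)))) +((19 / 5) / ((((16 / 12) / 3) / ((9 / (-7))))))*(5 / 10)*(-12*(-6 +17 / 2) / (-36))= -35535979252899 / 100427600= -353846.74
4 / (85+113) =2 / 99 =0.02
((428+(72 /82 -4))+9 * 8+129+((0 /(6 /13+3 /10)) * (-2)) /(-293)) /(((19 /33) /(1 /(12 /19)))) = 1721.16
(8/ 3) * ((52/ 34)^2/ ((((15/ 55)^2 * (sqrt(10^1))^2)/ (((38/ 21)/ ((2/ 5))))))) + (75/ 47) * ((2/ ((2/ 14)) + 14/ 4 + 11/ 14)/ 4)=45.23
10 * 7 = 70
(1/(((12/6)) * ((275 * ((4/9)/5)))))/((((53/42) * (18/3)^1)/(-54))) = -0.15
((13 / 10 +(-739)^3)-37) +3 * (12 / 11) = -44394179657 / 110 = -403583451.43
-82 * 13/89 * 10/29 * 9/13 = -7380/2581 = -2.86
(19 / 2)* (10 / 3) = 95 / 3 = 31.67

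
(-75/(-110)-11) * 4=-454/11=-41.27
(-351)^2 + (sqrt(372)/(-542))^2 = 123201.00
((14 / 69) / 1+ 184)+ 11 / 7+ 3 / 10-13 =835949 / 4830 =173.07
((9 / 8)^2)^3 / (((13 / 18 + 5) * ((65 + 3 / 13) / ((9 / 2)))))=0.02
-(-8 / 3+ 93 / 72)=11 / 8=1.38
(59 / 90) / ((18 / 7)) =413 / 1620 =0.25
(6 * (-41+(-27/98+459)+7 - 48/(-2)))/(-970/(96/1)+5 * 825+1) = 6332400/9680587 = 0.65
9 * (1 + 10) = 99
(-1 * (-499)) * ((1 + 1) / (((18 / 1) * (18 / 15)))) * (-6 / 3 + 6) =4990 / 27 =184.81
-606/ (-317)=606/ 317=1.91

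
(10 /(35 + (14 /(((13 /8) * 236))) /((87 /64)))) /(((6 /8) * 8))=111215 /2337307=0.05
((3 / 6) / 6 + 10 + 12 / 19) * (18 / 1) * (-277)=-2030133 / 38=-53424.55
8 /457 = 0.02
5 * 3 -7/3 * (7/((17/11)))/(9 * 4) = 27001/1836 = 14.71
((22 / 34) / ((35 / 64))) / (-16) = -44 / 595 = -0.07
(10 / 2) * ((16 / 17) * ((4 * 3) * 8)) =7680 / 17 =451.76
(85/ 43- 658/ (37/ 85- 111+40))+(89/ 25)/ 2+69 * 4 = 1863954273/ 6447850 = 289.08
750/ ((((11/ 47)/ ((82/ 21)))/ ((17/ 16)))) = 4094875/ 308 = 13295.05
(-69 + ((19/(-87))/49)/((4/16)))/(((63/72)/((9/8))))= -882669/9947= -88.74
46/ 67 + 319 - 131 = 12642/ 67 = 188.69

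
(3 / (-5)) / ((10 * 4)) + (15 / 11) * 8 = 23967 / 2200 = 10.89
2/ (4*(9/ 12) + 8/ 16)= 4/ 7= 0.57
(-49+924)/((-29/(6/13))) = -13.93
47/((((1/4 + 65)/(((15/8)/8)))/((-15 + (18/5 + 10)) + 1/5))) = -47/232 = -0.20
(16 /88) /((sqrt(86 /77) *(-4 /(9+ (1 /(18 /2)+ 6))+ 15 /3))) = 34 *sqrt(6622) /76153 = 0.04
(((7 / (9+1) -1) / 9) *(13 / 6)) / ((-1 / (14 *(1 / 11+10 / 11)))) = 91 / 90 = 1.01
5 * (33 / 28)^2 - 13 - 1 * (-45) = 38.95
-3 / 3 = -1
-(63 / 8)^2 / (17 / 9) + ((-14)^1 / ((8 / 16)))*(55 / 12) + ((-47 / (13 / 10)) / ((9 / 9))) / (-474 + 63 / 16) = -5712028551 / 35459008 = -161.09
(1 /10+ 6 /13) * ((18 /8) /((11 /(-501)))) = -329157 /5720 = -57.54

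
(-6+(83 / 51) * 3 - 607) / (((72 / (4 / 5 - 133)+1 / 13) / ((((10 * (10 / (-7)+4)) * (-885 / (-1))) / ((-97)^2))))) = 14151325336200 / 4499957749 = 3144.77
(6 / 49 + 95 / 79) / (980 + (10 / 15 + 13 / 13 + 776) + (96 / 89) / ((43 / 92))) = 58886049 / 78218459557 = 0.00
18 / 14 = 9 / 7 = 1.29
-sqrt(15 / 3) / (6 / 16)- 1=-6.96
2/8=1/4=0.25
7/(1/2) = 14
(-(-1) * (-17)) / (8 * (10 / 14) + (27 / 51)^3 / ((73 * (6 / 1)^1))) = -85358462 / 28693621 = -2.97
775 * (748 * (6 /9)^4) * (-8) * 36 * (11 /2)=-1632435200 /9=-181381688.89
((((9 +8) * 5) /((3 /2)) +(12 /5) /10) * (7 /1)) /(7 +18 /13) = 388388 /8175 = 47.51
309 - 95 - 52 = 162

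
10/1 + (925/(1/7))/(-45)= -1205/9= -133.89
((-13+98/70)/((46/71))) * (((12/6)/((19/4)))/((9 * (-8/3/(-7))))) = -14413/6555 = -2.20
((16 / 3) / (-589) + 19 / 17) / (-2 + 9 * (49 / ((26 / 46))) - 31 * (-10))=432913 / 424961733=0.00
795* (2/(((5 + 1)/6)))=1590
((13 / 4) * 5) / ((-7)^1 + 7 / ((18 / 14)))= -585 / 56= -10.45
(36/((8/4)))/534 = 3/89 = 0.03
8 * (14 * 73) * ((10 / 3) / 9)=81760 / 27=3028.15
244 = 244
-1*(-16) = 16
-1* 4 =-4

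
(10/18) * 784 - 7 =3857/9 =428.56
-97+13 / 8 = -95.38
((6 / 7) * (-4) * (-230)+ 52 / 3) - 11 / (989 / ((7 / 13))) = 217590251 / 269997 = 805.90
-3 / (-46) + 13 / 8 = 311 / 184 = 1.69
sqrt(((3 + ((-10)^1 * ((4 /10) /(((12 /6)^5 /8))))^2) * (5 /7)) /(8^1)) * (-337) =-337 * sqrt(70) /14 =-201.40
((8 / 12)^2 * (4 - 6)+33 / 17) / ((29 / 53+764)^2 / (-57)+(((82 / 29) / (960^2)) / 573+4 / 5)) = -7310613044582400 / 71239224804464826653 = -0.00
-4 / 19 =-0.21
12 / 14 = 6 / 7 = 0.86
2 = 2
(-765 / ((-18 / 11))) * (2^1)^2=1870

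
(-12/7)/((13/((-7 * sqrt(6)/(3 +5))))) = 3 * sqrt(6)/26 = 0.28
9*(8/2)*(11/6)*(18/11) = 108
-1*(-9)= 9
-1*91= -91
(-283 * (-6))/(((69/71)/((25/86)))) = 502325/989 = 507.91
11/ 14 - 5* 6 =-409/ 14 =-29.21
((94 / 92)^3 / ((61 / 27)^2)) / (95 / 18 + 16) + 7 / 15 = 495729757213 / 1040382892860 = 0.48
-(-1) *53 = 53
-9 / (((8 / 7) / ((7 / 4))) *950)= -441 / 30400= -0.01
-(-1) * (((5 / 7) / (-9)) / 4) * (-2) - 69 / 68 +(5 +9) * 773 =10821.02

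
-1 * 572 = -572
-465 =-465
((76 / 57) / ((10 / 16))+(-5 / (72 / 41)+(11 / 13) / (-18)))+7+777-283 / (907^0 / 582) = -255719507 / 1560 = -163922.76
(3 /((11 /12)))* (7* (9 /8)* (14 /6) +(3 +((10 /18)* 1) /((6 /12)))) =1619 /22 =73.59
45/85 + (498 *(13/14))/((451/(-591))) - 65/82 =-65072537/107338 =-606.24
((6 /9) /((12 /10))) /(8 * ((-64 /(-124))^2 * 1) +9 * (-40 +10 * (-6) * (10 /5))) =-4805 /12436128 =-0.00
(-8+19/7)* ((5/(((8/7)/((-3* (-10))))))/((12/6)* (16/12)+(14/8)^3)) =-133200/1541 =-86.44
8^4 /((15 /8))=32768 /15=2184.53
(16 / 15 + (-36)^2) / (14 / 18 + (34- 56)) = -58368 / 955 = -61.12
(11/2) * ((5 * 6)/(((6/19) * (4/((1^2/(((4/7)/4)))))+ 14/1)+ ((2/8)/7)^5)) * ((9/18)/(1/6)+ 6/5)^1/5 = 75536305152/7728274805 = 9.77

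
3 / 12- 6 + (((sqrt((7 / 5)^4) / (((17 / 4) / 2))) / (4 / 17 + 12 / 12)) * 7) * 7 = 9251 / 300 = 30.84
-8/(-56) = 1/7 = 0.14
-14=-14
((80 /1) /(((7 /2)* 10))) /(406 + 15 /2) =32 /5789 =0.01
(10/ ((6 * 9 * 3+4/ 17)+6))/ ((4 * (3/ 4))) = 17/ 858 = 0.02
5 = 5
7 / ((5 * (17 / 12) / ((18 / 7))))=216 / 85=2.54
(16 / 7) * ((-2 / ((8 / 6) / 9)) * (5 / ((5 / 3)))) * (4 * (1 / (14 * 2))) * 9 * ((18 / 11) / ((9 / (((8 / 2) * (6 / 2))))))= -139968 / 539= -259.68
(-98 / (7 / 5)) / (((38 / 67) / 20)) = -46900 / 19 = -2468.42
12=12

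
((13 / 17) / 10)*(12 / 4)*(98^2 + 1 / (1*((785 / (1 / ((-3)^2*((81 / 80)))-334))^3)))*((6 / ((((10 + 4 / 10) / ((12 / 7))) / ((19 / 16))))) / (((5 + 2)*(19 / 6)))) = 449966555773879217771 / 3854619671045015250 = 116.73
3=3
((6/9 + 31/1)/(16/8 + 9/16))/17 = 1520/2091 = 0.73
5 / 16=0.31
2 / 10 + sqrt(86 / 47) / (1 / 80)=1 / 5 + 80 *sqrt(4042) / 47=108.42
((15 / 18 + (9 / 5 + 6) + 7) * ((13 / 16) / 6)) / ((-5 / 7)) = -2.96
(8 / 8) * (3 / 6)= 0.50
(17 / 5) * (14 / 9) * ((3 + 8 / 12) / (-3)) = -2618 / 405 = -6.46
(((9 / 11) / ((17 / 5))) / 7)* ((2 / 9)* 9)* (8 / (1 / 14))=1440 / 187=7.70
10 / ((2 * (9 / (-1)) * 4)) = -5 / 36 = -0.14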